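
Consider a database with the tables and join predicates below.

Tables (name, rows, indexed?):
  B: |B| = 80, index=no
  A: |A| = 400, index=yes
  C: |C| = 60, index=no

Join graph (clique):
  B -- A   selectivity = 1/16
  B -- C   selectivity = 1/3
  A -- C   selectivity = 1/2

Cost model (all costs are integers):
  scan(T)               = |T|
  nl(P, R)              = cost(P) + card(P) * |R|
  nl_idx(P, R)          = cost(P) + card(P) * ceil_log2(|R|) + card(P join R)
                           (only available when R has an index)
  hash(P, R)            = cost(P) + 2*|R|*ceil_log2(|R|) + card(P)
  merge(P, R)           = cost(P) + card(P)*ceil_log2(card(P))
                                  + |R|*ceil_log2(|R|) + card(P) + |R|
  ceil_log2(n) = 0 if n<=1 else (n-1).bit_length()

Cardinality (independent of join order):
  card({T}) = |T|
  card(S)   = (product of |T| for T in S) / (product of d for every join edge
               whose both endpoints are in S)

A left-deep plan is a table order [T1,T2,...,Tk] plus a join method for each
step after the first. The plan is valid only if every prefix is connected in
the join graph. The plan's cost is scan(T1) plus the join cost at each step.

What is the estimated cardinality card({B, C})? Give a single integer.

Tables in S: B(80), C(60)
Edges inside S: B-C(d=3)
numerator = 80 * 60 = 4800
denominator = 3 = 3
card(S) = 4800 / 3 = 1600

1600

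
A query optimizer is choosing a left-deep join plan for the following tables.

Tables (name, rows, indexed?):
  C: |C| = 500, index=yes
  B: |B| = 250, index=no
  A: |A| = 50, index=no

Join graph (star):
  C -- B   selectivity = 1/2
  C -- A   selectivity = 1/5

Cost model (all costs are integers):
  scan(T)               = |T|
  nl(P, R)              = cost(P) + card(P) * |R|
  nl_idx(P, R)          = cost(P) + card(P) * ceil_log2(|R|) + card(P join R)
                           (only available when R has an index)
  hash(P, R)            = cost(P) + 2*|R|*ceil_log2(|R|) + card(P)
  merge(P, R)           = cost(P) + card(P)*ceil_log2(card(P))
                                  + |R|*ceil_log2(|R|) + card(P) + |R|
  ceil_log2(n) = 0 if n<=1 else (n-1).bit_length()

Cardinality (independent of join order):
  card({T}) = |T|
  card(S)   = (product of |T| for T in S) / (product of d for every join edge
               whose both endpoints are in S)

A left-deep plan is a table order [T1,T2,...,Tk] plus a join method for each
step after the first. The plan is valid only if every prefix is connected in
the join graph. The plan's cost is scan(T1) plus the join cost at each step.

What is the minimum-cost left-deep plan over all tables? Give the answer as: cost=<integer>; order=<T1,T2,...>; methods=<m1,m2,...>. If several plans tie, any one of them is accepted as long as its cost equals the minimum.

cost=10600; order=C,A,B; methods=hash,hash

Selinger DP (subsets sized 1..n):
  {C}: scan cost=500, card=500
  {B}: scan cost=250, card=250
  {A}: scan cost=50, card=50
  {BC}: card=62500; try (B,hash)→5000, (C,merge)→7500, (B,merge)→7750, (C,hash)→9500, (C,nl_idx)→65000, (C,nl)→125250 …(+1); best=5000 via (B,hash)
  {AC}: card=5000; try (A,hash)→1600, (C,merge)→5400, (C,nl_idx)→5500, (A,merge)→5850, (C,hash)→9100, (C,nl)→25050 …(+1); best=1600 via (A,hash)
  {ABC}: card=625000; try (B,hash)→10600, (A,hash)→68100, (B,merge)→73850, (A,merge)→1067850, (B,nl)→1251600, (A,nl)→3130000; best=10600 via (B,hash)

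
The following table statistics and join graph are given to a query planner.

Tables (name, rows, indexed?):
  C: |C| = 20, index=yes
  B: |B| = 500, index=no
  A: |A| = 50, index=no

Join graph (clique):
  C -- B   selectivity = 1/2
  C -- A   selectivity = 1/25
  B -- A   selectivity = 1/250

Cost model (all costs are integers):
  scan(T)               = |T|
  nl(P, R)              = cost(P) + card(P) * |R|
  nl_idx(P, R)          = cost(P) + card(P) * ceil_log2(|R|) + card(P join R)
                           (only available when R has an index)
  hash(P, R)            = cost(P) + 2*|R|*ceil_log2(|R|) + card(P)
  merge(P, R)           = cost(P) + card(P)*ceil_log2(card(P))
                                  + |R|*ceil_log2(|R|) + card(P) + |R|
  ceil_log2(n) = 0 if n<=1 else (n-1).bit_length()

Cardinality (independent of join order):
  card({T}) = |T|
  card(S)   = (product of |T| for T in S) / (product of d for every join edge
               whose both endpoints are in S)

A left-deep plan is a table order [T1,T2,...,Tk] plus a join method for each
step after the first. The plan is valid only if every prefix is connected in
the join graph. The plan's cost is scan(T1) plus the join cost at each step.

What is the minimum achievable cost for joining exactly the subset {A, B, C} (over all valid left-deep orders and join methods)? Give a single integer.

Selinger DP over subsets of {A,B,C}:
  {C}: scan cost=20, card=20
  {B}: scan cost=500, card=500
  {A}: scan cost=50, card=50
  {BC}: card=5000; try (C,hash)→1200, (B,merge)→5140, (C,merge)→5620, (C,nl_idx)→8000, (B,hash)→9040, (B,nl)→10020 …(+1); best=1200 via (C,hash)
  {AC}: card=40; try (C,hash)→300, (C,nl_idx)→340, (A,merge)→490, (C,merge)→520, (A,hash)→640, (A,nl)→1020 …(+1); best=300 via (C,hash)
  {AB}: card=100; try (A,hash)→1600, (B,merge)→5400, (A,merge)→5850, (B,hash)→9100, (B,nl)→25050, (A,nl)→25500; best=1600 via (A,hash)
  {ABC}: card=40; try (C,hash)→1900, (C,nl_idx)→2140, (C,merge)→2520, (C,nl)→3600, (B,merge)→5580, (A,hash)→6800 …(+4); best=1900 via (C,hash)

1900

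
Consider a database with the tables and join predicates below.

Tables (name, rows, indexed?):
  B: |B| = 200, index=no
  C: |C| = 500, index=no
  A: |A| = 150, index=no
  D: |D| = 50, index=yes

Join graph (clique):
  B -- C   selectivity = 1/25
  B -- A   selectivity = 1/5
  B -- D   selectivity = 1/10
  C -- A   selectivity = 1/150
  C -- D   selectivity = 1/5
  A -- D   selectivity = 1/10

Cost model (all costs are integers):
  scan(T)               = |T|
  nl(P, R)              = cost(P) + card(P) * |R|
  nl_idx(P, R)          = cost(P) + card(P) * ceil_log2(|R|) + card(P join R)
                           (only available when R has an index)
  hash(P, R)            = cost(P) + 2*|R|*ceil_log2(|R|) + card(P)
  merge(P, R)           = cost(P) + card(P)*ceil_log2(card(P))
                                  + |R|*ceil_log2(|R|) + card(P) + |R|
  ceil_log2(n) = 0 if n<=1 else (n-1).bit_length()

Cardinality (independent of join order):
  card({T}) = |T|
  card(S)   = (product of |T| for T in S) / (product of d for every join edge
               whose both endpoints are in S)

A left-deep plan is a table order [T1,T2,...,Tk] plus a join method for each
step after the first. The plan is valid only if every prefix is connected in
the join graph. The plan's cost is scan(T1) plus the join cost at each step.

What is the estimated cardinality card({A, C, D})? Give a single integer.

Tables in S: A(150), C(500), D(50)
Edges inside S: C-A(d=150), C-D(d=5), A-D(d=10)
numerator = 150 * 500 * 50 = 3750000
denominator = 150 * 5 * 10 = 7500
card(S) = 3750000 / 7500 = 500

500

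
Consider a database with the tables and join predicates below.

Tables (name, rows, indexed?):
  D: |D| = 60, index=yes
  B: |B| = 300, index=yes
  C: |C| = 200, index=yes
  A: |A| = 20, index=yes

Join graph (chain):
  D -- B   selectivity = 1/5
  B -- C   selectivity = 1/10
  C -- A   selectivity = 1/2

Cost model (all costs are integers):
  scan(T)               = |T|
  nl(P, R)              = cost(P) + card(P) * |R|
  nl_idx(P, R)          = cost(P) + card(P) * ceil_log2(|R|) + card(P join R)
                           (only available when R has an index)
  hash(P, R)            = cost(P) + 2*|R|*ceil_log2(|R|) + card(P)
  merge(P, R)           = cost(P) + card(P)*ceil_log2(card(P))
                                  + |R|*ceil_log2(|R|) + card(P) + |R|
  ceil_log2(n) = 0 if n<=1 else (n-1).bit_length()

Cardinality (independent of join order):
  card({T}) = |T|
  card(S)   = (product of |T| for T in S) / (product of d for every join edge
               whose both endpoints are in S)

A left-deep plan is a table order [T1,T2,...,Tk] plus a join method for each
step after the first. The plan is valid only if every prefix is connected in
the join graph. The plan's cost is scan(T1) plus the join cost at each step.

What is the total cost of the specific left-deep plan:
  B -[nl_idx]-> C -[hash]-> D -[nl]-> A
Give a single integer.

1455420

step 1: scan B: cost=300, card=300
step 2: join C via nl_idx
    card(P join C) = 300*200/(10) = 6000
    cost = 300 + 300*8 + 6000 = 8700
step 3: join D via hash
    card(P join D) = 6000*60/(5) = 72000
    cost = 8700 + 2*60*6 + 6000 = 15420
step 4: join A via nl
    card(P join A) = 72000*20/(2) = 720000
    cost = 15420 + 72000*20 = 1455420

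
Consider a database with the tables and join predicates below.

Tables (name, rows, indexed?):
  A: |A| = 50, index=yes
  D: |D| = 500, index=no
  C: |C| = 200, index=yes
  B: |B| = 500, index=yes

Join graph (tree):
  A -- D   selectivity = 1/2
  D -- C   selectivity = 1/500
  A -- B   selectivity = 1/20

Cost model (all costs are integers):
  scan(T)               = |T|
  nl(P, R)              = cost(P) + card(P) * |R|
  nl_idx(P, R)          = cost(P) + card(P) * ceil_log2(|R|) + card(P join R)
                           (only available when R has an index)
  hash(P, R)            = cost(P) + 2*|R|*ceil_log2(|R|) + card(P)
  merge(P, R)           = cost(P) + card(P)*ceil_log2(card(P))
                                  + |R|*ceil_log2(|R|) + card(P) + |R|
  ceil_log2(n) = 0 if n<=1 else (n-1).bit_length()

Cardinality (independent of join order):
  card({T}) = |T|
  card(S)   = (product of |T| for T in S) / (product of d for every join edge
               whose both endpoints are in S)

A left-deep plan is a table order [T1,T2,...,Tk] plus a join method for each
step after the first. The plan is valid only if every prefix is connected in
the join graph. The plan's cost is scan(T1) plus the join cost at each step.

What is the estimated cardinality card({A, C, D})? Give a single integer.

5000

Tables in S: A(50), C(200), D(500)
Edges inside S: A-D(d=2), D-C(d=500)
numerator = 50 * 200 * 500 = 5000000
denominator = 2 * 500 = 1000
card(S) = 5000000 / 1000 = 5000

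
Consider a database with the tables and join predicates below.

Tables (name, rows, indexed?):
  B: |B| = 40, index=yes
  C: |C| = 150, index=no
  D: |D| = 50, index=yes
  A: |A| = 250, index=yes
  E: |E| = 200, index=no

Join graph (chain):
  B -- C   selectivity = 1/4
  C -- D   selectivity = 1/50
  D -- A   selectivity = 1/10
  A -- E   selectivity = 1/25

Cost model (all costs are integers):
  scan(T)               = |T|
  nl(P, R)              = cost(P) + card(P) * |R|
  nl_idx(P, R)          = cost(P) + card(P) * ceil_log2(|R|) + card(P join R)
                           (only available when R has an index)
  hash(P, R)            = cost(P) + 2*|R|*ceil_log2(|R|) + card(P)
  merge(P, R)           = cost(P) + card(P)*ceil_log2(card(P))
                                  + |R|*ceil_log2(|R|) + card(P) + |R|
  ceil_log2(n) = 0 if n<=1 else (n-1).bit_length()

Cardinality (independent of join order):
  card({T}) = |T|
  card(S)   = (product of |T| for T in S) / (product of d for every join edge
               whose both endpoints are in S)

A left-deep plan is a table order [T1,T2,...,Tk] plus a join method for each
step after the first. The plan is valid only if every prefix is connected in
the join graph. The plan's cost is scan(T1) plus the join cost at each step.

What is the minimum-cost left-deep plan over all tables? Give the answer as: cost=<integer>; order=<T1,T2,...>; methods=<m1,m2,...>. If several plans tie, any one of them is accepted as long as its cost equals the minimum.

cost=41930; order=C,D,A,E,B; methods=hash,merge,hash,hash

Selinger DP (subsets sized 1..n):
  {B}: scan cost=40, card=40
  {C}: scan cost=150, card=150
  {D}: scan cost=50, card=50
  {A}: scan cost=250, card=250
  {E}: scan cost=200, card=200
  {BC}: card=1500; try (B,hash)→780, (C,merge)→1670, (B,merge)→1780, (C,hash)→2480, (B,nl_idx)→2550, (C,nl)→6040 …(+1); best=780 via (B,hash)
  {CD}: card=150; try (D,hash)→900, (D,nl_idx)→1200, (C,merge)→1750, (D,merge)→1850, (C,hash)→2500, (C,nl)→7550 …(+1); best=900 via (D,hash)
  {AD}: card=1250; try (D,hash)→1100, (A,nl_idx)→1700, (A,merge)→2650, (D,merge)→2850, (D,nl_idx)→3000, (A,hash)→4100 …(+2); best=1100 via (D,hash)
  {AE}: card=2000; try (E,hash)→3700, (A,nl_idx)→3800, (A,merge)→4250, (E,merge)→4300, (A,hash)→4400, (A,nl)→50200 …(+1); best=3700 via (E,hash)
  {BCD}: card=1500; try (B,hash)→1530, (B,merge)→2530, (D,hash)→2880, (B,nl_idx)→3300, (B,nl)→6900, (D,nl_idx)→11280 …(+2); best=1530 via (B,hash)
  {ACD}: card=3750; try (A,merge)→4500, (C,hash)→4750, (A,hash)→5050, (A,nl_idx)→5850, (C,merge)→17450, (A,nl)→38400 …(+1); best=4500 via (A,merge)
  {ADE}: card=10000; try (E,hash)→5550, (D,hash)→6300, (E,merge)→17900, (D,nl_idx)→25700, (D,merge)→28050, (D,nl)→103700 …(+1); best=5550 via (E,hash)
  {ABCD}: card=37500; try (A,hash)→7030, (B,hash)→8730, (A,merge)→21780, (A,nl_idx)→51030, (B,merge)→53530, (B,nl_idx)→64500 …(+2); best=7030 via (A,hash)
  {ACDE}: card=30000; try (E,hash)→11450, (C,hash)→17950, (E,merge)→55050, (C,merge)→156900, (E,nl)→754500, (C,nl)→1505550; best=11450 via (E,hash)
  {ABCDE}: card=300000; try (B,hash)→41930, (E,hash)→47730, (B,nl_idx)→491450, (B,merge)→491730, (E,merge)→646330, (B,nl)→1211450 …(+1); best=41930 via (B,hash)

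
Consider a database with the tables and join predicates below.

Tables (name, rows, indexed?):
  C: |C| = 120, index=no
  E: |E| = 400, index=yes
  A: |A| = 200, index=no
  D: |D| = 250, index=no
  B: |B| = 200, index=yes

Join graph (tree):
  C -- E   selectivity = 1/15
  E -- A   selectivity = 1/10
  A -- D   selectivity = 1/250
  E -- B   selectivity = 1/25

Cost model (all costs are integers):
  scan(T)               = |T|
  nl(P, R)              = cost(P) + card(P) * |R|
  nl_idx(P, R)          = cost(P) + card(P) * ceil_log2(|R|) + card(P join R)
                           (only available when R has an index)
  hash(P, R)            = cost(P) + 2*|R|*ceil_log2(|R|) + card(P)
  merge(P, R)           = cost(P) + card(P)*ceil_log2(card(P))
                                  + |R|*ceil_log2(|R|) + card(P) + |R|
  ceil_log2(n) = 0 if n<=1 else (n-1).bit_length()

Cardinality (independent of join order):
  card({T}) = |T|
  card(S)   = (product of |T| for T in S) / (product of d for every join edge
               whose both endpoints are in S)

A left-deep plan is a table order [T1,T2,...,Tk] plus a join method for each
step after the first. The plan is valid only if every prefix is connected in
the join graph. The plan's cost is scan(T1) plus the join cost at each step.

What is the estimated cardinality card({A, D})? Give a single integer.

200

Tables in S: A(200), D(250)
Edges inside S: A-D(d=250)
numerator = 200 * 250 = 50000
denominator = 250 = 250
card(S) = 50000 / 250 = 200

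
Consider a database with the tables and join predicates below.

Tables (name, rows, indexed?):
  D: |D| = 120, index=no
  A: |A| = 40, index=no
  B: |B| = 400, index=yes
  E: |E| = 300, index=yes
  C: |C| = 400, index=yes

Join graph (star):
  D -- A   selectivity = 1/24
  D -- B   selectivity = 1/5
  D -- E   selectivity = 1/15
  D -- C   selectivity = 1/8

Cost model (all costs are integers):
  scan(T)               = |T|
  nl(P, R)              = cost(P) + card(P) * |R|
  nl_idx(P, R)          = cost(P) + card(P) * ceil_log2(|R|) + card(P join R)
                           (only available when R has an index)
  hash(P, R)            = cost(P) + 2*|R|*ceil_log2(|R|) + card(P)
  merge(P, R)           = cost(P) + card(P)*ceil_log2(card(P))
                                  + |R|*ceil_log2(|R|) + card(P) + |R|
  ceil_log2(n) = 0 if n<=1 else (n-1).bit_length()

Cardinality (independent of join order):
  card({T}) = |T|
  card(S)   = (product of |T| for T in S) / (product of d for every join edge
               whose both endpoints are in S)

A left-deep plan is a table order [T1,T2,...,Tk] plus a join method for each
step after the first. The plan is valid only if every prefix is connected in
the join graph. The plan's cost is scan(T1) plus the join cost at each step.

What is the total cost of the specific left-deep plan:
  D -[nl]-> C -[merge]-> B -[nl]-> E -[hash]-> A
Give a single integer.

153736600

step 1: scan D: cost=120, card=120
step 2: join C via nl
    card(P join C) = 120*400/(8) = 6000
    cost = 120 + 120*400 = 48120
step 3: join B via merge
    card(P join B) = 6000*400/(5) = 480000
    cost = 48120 + 6000*13 + 400*9 + 6000 + 400 = 136120
step 4: join E via nl
    card(P join E) = 480000*300/(15) = 9600000
    cost = 136120 + 480000*300 = 144136120
step 5: join A via hash
    card(P join A) = 9600000*40/(24) = 16000000
    cost = 144136120 + 2*40*6 + 9600000 = 153736600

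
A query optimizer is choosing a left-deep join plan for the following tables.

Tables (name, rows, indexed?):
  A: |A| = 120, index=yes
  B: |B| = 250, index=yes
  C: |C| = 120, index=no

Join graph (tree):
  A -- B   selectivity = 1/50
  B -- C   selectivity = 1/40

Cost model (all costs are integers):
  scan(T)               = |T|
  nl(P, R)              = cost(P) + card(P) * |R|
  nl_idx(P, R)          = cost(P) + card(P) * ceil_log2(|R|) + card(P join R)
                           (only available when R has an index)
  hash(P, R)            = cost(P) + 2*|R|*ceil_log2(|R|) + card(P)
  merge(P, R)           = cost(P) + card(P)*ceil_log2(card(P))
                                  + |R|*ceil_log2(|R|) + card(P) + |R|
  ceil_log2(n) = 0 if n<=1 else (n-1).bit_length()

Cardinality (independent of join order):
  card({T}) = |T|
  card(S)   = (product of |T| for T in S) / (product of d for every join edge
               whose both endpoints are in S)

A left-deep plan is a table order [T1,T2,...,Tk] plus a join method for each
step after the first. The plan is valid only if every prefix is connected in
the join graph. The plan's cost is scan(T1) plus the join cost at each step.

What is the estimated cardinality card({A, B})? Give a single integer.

Tables in S: A(120), B(250)
Edges inside S: A-B(d=50)
numerator = 120 * 250 = 30000
denominator = 50 = 50
card(S) = 30000 / 50 = 600

600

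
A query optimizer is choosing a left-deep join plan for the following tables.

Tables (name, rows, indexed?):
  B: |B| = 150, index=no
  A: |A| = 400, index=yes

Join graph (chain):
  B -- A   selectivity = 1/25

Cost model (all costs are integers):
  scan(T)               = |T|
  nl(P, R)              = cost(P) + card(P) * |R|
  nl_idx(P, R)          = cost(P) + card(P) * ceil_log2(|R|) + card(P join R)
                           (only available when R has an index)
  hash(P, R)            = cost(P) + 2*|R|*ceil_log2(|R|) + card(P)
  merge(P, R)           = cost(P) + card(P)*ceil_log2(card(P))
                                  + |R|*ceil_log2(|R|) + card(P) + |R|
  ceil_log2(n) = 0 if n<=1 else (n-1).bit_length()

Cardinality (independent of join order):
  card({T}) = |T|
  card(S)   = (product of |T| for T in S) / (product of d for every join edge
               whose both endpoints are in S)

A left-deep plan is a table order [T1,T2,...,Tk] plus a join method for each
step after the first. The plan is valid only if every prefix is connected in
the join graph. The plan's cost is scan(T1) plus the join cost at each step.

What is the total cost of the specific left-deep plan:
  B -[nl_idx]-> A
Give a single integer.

step 1: scan B: cost=150, card=150
step 2: join A via nl_idx
    card(P join A) = 150*400/(25) = 2400
    cost = 150 + 150*9 + 2400 = 3900

3900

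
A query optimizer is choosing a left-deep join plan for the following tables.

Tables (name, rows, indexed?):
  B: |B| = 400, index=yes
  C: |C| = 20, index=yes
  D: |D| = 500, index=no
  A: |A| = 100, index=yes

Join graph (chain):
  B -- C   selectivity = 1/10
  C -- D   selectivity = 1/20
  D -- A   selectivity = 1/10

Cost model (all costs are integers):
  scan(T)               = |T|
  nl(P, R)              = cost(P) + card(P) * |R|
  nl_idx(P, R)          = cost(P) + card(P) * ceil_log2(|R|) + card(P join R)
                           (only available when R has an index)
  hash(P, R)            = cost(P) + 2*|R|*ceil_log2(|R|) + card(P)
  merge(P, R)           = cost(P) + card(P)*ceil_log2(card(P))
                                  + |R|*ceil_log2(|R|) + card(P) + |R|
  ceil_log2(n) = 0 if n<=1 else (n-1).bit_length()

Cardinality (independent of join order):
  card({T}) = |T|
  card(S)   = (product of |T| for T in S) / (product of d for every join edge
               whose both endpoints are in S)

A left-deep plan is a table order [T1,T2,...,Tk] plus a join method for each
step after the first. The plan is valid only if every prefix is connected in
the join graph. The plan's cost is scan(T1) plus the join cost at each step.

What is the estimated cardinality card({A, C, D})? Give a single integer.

Tables in S: A(100), C(20), D(500)
Edges inside S: C-D(d=20), D-A(d=10)
numerator = 100 * 20 * 500 = 1000000
denominator = 20 * 10 = 200
card(S) = 1000000 / 200 = 5000

5000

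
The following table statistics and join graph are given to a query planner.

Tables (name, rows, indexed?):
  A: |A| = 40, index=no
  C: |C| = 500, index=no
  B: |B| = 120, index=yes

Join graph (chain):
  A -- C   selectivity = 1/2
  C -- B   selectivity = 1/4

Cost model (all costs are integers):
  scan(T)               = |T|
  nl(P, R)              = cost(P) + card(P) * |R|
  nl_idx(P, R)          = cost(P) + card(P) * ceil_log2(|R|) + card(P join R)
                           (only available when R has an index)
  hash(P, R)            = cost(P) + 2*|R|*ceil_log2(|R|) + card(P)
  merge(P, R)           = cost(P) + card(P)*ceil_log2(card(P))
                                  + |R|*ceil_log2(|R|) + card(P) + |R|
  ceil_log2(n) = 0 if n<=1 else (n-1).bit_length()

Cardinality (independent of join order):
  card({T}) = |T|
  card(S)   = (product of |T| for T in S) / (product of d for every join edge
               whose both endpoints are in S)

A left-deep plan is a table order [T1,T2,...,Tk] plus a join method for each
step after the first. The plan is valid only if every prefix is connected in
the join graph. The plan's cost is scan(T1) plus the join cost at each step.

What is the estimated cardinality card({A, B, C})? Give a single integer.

300000

Tables in S: A(40), B(120), C(500)
Edges inside S: A-C(d=2), C-B(d=4)
numerator = 40 * 120 * 500 = 2400000
denominator = 2 * 4 = 8
card(S) = 2400000 / 8 = 300000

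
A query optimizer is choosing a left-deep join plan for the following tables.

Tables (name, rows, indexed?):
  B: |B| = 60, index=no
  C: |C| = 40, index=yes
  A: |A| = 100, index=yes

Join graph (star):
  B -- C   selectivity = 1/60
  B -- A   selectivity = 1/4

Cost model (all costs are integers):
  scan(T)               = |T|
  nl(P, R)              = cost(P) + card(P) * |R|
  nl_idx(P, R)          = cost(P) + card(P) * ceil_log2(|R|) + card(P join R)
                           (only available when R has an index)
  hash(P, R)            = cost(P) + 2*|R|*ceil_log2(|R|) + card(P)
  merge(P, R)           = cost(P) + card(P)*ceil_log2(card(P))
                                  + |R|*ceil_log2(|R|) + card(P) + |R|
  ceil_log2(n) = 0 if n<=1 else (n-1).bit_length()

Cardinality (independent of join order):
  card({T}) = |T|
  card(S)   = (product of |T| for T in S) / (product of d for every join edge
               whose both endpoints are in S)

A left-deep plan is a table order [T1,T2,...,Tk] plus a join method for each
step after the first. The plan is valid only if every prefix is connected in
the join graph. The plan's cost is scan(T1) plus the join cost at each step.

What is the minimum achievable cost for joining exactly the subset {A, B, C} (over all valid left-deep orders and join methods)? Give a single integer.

Selinger DP over subsets of {A,B,C}:
  {B}: scan cost=60, card=60
  {C}: scan cost=40, card=40
  {A}: scan cost=100, card=100
  {BC}: card=40; try (C,nl_idx)→460, (C,hash)→600, (B,merge)→740, (C,merge)→760, (B,hash)→800, (B,nl)→2440 …(+1); best=460 via (C,nl_idx)
  {AB}: card=1500; try (B,hash)→920, (A,merge)→1280, (B,merge)→1320, (A,hash)→1520, (A,nl_idx)→1980, (A,nl)→6060 …(+1); best=920 via (B,hash)
  {ABC}: card=1000; try (A,merge)→1540, (A,nl_idx)→1740, (A,hash)→1900, (C,hash)→2900, (A,nl)→4460, (C,nl_idx)→10920 …(+2); best=1540 via (A,merge)

1540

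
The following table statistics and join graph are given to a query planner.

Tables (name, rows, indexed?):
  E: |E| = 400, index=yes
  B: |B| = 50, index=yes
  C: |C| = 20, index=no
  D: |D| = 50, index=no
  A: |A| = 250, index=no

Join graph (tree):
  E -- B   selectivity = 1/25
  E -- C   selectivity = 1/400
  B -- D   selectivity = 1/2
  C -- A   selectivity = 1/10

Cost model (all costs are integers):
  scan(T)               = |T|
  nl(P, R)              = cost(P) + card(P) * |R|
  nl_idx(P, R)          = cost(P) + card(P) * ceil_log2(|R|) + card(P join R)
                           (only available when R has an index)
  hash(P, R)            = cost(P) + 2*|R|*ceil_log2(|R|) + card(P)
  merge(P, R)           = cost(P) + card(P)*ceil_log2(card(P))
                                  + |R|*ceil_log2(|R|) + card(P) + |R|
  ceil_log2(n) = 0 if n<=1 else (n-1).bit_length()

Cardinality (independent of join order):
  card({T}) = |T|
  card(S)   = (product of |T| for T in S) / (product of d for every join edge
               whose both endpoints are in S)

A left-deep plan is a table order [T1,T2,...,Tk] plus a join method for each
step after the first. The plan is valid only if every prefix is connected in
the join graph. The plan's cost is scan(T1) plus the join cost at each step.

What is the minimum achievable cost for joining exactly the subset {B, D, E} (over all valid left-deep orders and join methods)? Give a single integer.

Selinger DP over subsets of {B,D,E}:
  {E}: scan cost=400, card=400
  {B}: scan cost=50, card=50
  {D}: scan cost=50, card=50
  {BE}: card=800; try (E,nl_idx)→1300, (B,hash)→1400, (B,nl_idx)→3600, (E,merge)→4400, (B,merge)→4750, (E,hash)→7300 …(+2); best=1300 via (E,nl_idx)
  {BD}: card=1250; try (D,hash)→700, (B,hash)→700, (D,merge)→750, (B,merge)→750, (B,nl_idx)→1600, (D,nl)→2550 …(+1); best=700 via (D,hash)
  {BDE}: card=20000; try (D,hash)→2700, (E,hash)→9150, (D,merge)→10450, (E,merge)→19700, (E,nl_idx)→31950, (D,nl)→41300 …(+1); best=2700 via (D,hash)

2700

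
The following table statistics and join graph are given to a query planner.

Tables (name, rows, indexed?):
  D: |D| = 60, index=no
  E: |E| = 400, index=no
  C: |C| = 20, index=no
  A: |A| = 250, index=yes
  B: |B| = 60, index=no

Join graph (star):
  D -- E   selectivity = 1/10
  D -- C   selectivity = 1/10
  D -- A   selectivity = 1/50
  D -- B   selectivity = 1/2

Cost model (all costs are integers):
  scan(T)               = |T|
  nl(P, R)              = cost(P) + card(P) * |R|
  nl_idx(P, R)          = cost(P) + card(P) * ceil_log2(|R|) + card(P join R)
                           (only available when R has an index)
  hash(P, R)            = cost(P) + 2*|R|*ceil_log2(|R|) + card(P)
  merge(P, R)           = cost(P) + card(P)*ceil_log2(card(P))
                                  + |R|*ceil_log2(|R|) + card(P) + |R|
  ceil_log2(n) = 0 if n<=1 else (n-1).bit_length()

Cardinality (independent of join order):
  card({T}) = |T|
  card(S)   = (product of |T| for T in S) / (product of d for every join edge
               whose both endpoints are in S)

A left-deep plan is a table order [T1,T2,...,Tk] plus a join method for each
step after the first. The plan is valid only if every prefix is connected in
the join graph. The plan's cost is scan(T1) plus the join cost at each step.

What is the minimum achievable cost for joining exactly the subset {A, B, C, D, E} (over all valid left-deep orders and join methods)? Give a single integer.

Selinger DP over subsets of {A,B,C,D,E}:
  {D}: scan cost=60, card=60
  {E}: scan cost=400, card=400
  {C}: scan cost=20, card=20
  {A}: scan cost=250, card=250
  {B}: scan cost=60, card=60
  {DE}: card=2400; try (D,hash)→1520, (E,merge)→4480, (D,merge)→4820, (E,hash)→7320, (E,nl)→24060, (D,nl)→24400; best=1520 via (D,hash)
  {CD}: card=120; try (C,hash)→320, (D,merge)→560, (C,merge)→600, (D,hash)→760, (D,nl)→1220, (C,nl)→1260; best=320 via (C,hash)
  {AD}: card=300; try (A,nl_idx)→840, (D,hash)→1220, (A,merge)→2730, (D,merge)→2920, (A,hash)→4120, (A,nl)→15060 …(+1); best=840 via (A,nl_idx)
  {BD}: card=1800; try (D,hash)→840, (B,hash)→840, (D,merge)→900, (B,merge)→900, (D,nl)→3660, (B,nl)→3660; best=840 via (D,hash)
  {CDE}: card=4800; try (C,hash)→4120, (E,merge)→5280, (E,hash)→7640, (C,merge)→32840, (E,nl)→48320, (C,nl)→49520; best=4120 via (C,hash)
  {ADE}: card=12000; try (E,merge)→7840, (A,hash)→7920, (E,hash)→8340, (A,nl_idx)→32720, (A,merge)→34970, (E,nl)→120840 …(+1); best=7840 via (E,merge)
  {BDE}: card=72000; try (B,hash)→4640, (E,hash)→9840, (E,merge)→26440, (B,merge)→33140, (B,nl)→145520, (E,nl)→720840; best=4640 via (B,hash)
  {ACD}: card=600; try (C,hash)→1340, (A,nl_idx)→1880, (A,merge)→3530, (C,merge)→3960, (A,hash)→4440, (C,nl)→6840 …(+1); best=1340 via (C,hash)
  {BCD}: card=3600; try (B,hash)→1160, (B,merge)→1700, (C,hash)→2840, (B,nl)→7520, (C,merge)→22560, (C,nl)→36840; best=1160 via (B,hash)
  {ABD}: card=9000; try (B,hash)→1860, (B,merge)→4260, (A,hash)→6640, (B,nl)→18840, (A,nl_idx)→24240, (A,merge)→24690 …(+1); best=1860 via (B,hash)
  {ACDE}: card=24000; try (E,hash)→9140, (E,merge)→11940, (A,hash)→12920, (C,hash)→20040, (A,nl_idx)→66520, (A,merge)→73570 …(+4); best=9140 via (E,hash)
  {BCDE}: card=144000; try (B,hash)→9640, (E,hash)→11960, (E,merge)→51960, (B,merge)→71740, (C,hash)→76840, (B,nl)→292120 …(+3); best=9640 via (B,hash)
  {ABDE}: card=360000; try (E,hash)→18060, (B,hash)→20560, (A,hash)→80640, (E,merge)→140860, (B,merge)→188260, (B,nl)→727840 …(+4); best=18060 via (E,hash)
  {ABCD}: card=18000; try (B,hash)→2660, (B,merge)→8360, (A,hash)→8760, (C,hash)→11060, (B,nl)→37340, (A,nl_idx)→47960 …(+4); best=2660 via (B,hash)
  {ABCDE}: card=720000; try (E,hash)→27860, (B,hash)→33860, (A,hash)→157640, (E,merge)→294660, (C,hash)→378260, (B,merge)→393560 …(+7); best=27860 via (E,hash)

27860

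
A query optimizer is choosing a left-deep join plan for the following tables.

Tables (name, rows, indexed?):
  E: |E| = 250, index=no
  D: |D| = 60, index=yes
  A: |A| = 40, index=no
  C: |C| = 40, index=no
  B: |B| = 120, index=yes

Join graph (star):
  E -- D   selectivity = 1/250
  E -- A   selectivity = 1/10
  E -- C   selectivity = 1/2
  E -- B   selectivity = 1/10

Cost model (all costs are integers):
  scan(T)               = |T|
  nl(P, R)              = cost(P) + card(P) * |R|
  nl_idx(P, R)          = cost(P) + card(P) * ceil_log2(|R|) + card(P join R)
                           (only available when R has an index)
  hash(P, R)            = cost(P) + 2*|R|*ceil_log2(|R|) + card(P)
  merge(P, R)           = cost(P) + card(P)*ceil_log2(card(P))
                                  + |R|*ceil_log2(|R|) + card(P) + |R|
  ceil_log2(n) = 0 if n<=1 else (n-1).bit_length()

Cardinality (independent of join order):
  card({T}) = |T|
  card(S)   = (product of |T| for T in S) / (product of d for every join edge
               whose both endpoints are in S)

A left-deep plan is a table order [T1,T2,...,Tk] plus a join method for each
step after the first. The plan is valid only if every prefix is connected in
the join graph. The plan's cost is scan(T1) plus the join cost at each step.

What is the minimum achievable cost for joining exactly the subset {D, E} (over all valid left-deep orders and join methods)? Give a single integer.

1220

Selinger DP over subsets of {D,E}:
  {E}: scan cost=250, card=250
  {D}: scan cost=60, card=60
  {DE}: card=60; try (D,hash)→1220, (D,nl_idx)→1810, (E,merge)→2730, (D,merge)→2920, (E,hash)→4120, (E,nl)→15060 …(+1); best=1220 via (D,hash)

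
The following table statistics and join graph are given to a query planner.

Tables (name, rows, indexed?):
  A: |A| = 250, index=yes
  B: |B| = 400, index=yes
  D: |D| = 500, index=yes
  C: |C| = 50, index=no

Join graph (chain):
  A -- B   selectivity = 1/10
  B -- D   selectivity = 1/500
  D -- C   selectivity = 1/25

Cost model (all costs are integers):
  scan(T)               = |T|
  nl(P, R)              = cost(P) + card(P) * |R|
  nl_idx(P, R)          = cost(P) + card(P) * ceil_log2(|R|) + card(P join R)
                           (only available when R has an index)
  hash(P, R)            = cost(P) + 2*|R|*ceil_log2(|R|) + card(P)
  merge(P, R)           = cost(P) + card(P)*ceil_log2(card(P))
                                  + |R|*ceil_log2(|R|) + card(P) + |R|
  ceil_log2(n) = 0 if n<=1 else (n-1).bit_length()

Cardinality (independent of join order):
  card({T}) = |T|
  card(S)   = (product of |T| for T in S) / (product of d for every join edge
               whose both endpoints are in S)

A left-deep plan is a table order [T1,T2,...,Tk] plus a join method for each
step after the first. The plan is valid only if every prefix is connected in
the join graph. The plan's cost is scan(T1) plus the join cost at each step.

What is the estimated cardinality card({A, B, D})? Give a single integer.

10000

Tables in S: A(250), B(400), D(500)
Edges inside S: A-B(d=10), B-D(d=500)
numerator = 250 * 400 * 500 = 50000000
denominator = 10 * 500 = 5000
card(S) = 50000000 / 5000 = 10000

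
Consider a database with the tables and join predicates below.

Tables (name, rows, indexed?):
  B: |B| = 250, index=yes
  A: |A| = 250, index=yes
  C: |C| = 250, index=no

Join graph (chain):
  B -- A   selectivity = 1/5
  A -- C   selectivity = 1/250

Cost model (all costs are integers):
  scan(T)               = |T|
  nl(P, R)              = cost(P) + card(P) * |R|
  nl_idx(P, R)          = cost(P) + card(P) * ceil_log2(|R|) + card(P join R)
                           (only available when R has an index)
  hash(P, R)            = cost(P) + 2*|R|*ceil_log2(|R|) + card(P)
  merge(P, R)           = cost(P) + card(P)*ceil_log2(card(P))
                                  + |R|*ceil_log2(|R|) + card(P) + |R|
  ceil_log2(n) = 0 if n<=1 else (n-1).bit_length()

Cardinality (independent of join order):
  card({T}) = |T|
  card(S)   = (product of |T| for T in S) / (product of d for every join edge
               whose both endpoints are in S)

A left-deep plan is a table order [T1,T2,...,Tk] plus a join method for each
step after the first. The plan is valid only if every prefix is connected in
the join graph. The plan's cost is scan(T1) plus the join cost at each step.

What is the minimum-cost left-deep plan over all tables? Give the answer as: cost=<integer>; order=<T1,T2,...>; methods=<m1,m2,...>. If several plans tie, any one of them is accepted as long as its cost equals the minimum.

Selinger DP (subsets sized 1..n):
  {B}: scan cost=250, card=250
  {A}: scan cost=250, card=250
  {C}: scan cost=250, card=250
  {AB}: card=12500; try (B,hash)→4500, (A,hash)→4500, (B,merge)→4750, (A,merge)→4750, (B,nl_idx)→14750, (A,nl_idx)→14750 …(+2); best=4500 via (B,hash)
  {AC}: card=250; try (A,nl_idx)→2500, (C,hash)→4500, (A,hash)→4500, (C,merge)→4750, (A,merge)→4750, (C,nl)→62750 …(+1); best=2500 via (A,nl_idx)
  {ABC}: card=12500; try (B,hash)→6750, (B,merge)→7000, (B,nl_idx)→17000, (C,hash)→21000, (B,nl)→65000, (C,merge)→194250 …(+1); best=6750 via (B,hash)

cost=6750; order=C,A,B; methods=nl_idx,hash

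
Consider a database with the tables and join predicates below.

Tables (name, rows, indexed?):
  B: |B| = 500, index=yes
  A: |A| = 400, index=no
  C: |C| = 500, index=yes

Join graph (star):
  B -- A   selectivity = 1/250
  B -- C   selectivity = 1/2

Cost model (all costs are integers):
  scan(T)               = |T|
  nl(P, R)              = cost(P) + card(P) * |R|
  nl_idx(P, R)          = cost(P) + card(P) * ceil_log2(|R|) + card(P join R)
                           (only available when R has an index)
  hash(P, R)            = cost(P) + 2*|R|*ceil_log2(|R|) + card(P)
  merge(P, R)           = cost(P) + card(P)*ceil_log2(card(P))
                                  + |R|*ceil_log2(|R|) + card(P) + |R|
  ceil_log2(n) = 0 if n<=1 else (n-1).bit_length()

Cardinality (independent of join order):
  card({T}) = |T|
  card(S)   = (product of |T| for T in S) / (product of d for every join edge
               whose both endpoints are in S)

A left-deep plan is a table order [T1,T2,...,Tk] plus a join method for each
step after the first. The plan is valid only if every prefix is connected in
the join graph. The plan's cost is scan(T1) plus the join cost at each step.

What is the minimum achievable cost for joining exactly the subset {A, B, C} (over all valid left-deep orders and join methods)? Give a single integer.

Selinger DP over subsets of {A,B,C}:
  {B}: scan cost=500, card=500
  {A}: scan cost=400, card=400
  {C}: scan cost=500, card=500
  {AB}: card=800; try (B,nl_idx)→4800, (A,hash)→8200, (B,merge)→9400, (A,merge)→9500, (B,hash)→9800, (B,nl)→200400 …(+1); best=4800 via (B,nl_idx)
  {BC}: card=125000; try (C,hash)→10000, (B,hash)→10000, (C,merge)→10500, (B,merge)→10500, (C,nl_idx)→130000, (B,nl_idx)→130000 …(+2); best=10000 via (C,hash)
  {ABC}: card=200000; try (C,hash)→14600, (C,merge)→18600, (A,hash)→142200, (C,nl_idx)→212000, (C,nl)→404800, (A,merge)→2264000 …(+1); best=14600 via (C,hash)

14600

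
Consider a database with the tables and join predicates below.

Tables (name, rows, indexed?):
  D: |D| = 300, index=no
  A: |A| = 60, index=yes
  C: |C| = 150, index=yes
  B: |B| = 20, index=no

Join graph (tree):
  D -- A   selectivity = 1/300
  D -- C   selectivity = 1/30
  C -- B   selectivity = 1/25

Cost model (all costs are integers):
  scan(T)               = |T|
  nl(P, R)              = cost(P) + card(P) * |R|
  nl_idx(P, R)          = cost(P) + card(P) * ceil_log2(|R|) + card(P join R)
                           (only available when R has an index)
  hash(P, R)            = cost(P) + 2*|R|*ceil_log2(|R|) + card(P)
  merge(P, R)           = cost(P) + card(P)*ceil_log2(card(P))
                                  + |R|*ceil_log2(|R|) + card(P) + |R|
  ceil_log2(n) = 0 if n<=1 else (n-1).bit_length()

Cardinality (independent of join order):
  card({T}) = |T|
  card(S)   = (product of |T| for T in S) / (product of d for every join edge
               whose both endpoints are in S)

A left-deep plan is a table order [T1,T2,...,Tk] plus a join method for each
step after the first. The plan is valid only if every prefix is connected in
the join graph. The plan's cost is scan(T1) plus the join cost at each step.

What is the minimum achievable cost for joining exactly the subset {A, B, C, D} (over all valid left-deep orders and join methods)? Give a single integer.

2600

Selinger DP over subsets of {A,B,C,D}:
  {D}: scan cost=300, card=300
  {A}: scan cost=60, card=60
  {C}: scan cost=150, card=150
  {B}: scan cost=20, card=20
  {AD}: card=60; try (A,hash)→1320, (A,nl_idx)→2160, (D,merge)→3480, (A,merge)→3720, (D,hash)→5520, (D,nl)→18060 …(+1); best=1320 via (A,hash)
  {CD}: card=1500; try (C,hash)→3000, (C,nl_idx)→4200, (D,merge)→4500, (C,merge)→4650, (D,hash)→5700, (D,nl)→45150 …(+1); best=3000 via (C,hash)
  {BC}: card=120; try (C,nl_idx)→300, (B,hash)→500, (C,merge)→1490, (B,merge)→1620, (C,hash)→2440, (C,nl)→3020 …(+1); best=300 via (C,nl_idx)
  {ACD}: card=300; try (C,nl_idx)→2100, (C,merge)→3090, (C,hash)→3780, (A,hash)→5220, (C,nl)→10320, (A,nl_idx)→12300 …(+2); best=2100 via (C,nl_idx)
  {BCD}: card=1200; try (D,merge)→4260, (B,hash)→4700, (D,hash)→5820, (B,merge)→21120, (B,nl)→33000, (D,nl)→36300; best=4260 via (D,merge)
  {ABCD}: card=240; try (B,hash)→2600, (B,merge)→5220, (A,hash)→6180, (B,nl)→8100, (A,nl_idx)→11700, (A,merge)→19080 …(+1); best=2600 via (B,hash)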